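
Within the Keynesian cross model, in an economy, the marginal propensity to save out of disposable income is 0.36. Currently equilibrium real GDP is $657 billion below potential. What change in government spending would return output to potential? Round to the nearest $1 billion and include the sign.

MPC = 1 − MPS = 1 − 0.36 = 0.64.
Spending multiplier = 1/(1 − MPC) = 1/(1 − 0.64) = 1/0.36 ≈ 2.778.
Need ΔY = +$657 billion, so ΔG = ΔY/k = (+$657 billion) × 0.36 ≈ +$237 billion.
The government should increase government spending by $237 billion.

+$237 billion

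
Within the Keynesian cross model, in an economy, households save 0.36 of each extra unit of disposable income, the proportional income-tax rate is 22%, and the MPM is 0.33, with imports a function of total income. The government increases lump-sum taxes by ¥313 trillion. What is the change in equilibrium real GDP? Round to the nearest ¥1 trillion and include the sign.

MPC = 1 − MPS = 1 − 0.36 = 0.64.
A lump-sum tax change of +¥313 trillion shifts disposable income by −¥313 trillion; first-round consumption changes by −c × ΔT = −0.64 × (+¥313 trillion) = −¥200.32 trillion.
Expenditure multiplier = 1/(1 − c(1−t) + m) = 1/(1 − 0.64×0.78 + 0.33) = 1/0.8308 ≈ 1.204.
The tax multiplier is −c × k ≈ −0.77, so ΔY = k × (−c·ΔT) = (−¥200.32 trillion) / 0.8308 ≈ −¥241 trillion.

−¥241 trillion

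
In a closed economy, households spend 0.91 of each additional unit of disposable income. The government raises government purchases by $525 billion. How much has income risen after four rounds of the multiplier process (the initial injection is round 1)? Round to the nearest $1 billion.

$1,833 billion

Round 1 adds ΔG = $525 billion; each later round is MPC = 0.91 times the previous.
After 4 rounds: 525 + 477.75 + 434.7525 + 395.624775 = ΔG·(1 − c^4)/(1 − c) = 525 × (1 − 0.68574961)/0.09 ≈ $1,833 billion.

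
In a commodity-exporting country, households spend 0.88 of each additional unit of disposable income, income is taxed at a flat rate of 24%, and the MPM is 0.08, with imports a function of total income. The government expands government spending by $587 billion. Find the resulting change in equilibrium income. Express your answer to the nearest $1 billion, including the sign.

Expenditure multiplier = 1/(1 − c(1−t) + m) = 1/(1 − 0.88×0.76 + 0.08) = 1/0.4112 ≈ 2.432.
ΔY = k × ΔG = (+$587 billion) / 0.4112 ≈ +$1,428 billion.

+$1,428 billion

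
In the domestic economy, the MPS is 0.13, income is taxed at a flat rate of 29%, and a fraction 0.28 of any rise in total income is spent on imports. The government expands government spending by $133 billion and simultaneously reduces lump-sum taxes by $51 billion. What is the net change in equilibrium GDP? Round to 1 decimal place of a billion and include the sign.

+$267.8 billion

MPC = 1 − MPS = 1 − 0.13 = 0.87.
Expenditure multiplier = 1/(1 − c(1−t) + m) = 1/(1 − 0.87×0.71 + 0.28) = 1/0.6623 ≈ 1.51.
ΔG contributes k·ΔG = (+$133 billion) / 0.6623 ≈ +$200.8 billion.
ΔT of −$51 billion changes first-round spending by −c·ΔT = +$44.37 billion, contributing k·(−c·ΔT) = (+$44.37 billion) / 0.6623 ≈ +$67 billion.
Net ΔY = k(ΔG − c·ΔT) = (+$177.37 billion) / 0.6623 ≈ +$267.8 billion.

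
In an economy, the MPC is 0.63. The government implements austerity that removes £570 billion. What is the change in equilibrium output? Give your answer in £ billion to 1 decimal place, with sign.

Government-spending multiplier = 1/(1 − MPC) = 1/(1 − 0.63) = 1/0.37 ≈ 2.703.
ΔY = k × ΔG = (−£570 billion) / 0.37 ≈ −£1,540.5 billion.

−£1,540.5 billion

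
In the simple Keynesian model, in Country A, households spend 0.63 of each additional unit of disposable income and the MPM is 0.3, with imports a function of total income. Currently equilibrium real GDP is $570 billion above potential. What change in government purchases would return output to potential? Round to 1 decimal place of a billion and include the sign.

Spending multiplier = 1/(1 − c + m) = 1/(1 − 0.63 + 0.3) = 1/0.67 ≈ 1.493.
Need ΔY = −$570 billion, so ΔG = ΔY/k = (−$570 billion) × 0.67 = −$381.9 billion.
The government should cut government purchases by $381.9 billion.

−$381.9 billion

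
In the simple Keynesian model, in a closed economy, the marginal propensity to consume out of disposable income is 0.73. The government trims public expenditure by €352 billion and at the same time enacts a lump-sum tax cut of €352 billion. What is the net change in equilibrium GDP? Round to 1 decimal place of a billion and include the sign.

Expenditure multiplier = 1/(1 − MPC) = 1/(1 − 0.73) = 1/0.27 ≈ 3.704.
ΔG contributes k·ΔG = (−€352 billion) / 0.27 ≈ −€1,303.7 billion.
ΔT of −€352 billion changes first-round spending by −c·ΔT = +€256.96 billion, contributing k·(−c·ΔT) = (+€256.96 billion) / 0.27 ≈ +€951.7 billion.
With ΔG = ΔT and no other leakages, the balanced-budget multiplier is 1, so ΔY = ΔG = −€352 billion.

−€352.0 billion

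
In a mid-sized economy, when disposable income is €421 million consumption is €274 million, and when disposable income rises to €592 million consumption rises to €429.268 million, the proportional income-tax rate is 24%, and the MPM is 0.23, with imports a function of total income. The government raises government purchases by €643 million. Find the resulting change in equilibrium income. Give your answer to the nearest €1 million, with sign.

MPC = ΔC/ΔYd = (429.268 − 274)/(592 − 421) = 155.268/171 = 0.908.
Expenditure multiplier = 1/(1 − c(1−t) + m) = 1/(1 − 0.908×0.76 + 0.23) = 1/0.53992 ≈ 1.852.
ΔY = k × ΔG = (+€643 million) / 0.53992 ≈ +€1,191 million.

+€1,191 million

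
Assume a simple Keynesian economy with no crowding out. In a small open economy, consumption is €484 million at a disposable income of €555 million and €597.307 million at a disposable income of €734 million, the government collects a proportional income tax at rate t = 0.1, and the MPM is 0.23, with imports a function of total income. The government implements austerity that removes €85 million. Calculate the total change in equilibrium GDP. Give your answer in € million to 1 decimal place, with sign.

MPC = ΔC/ΔYd = (597.307 − 484)/(734 − 555) = 113.307/179 = 0.633.
Expenditure multiplier = 1/(1 − c(1−t) + m) = 1/(1 − 0.633×0.9 + 0.23) = 1/0.6603 ≈ 1.514.
ΔY = k × ΔG = (−€85 million) / 0.6603 ≈ −€128.7 million.

−€128.7 million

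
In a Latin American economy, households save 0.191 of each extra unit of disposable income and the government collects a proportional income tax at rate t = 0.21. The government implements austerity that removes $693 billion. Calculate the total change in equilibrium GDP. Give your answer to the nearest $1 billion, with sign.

−$1,920 billion

MPC = 1 − MPS = 1 − 0.191 = 0.809.
Expenditure multiplier = 1/(1 − c(1−t)) = 1/(1 − 0.809×0.79) = 1/0.36089 ≈ 2.771.
ΔY = k × ΔG = (−$693 billion) / 0.36089 ≈ −$1,920 billion.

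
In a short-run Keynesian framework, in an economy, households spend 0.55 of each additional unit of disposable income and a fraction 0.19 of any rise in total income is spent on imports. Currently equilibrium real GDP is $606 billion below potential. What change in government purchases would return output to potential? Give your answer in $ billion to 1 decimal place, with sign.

+$387.8 billion

Spending multiplier = 1/(1 − c + m) = 1/(1 − 0.55 + 0.19) = 1/0.64 ≈ 1.563.
Need ΔY = +$606 billion, so ΔG = ΔY/k = (+$606 billion) × 0.64 ≈ +$387.8 billion.
The government should increase government purchases by $387.8 billion.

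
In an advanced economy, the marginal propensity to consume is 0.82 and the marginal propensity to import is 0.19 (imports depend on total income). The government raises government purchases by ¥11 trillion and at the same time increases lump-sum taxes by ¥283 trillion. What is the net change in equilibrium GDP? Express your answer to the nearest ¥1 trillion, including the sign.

−¥597 trillion

Expenditure multiplier = 1/(1 − c + m) = 1/(1 − 0.82 + 0.19) = 1/0.37 ≈ 2.703.
ΔG contributes k·ΔG = (+¥11 trillion) / 0.37 ≈ +¥29.7 trillion.
ΔT of +¥283 trillion changes first-round spending by −c·ΔT = −¥232.06 trillion, contributing k·(−c·ΔT) = (−¥232.06 trillion) / 0.37 ≈ −¥627.2 trillion.
Net ΔY = k(ΔG − c·ΔT) = (−¥221.06 trillion) / 0.37 ≈ −¥597 trillion.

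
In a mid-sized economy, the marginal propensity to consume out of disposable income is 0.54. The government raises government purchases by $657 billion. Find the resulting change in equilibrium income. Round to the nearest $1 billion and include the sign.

+$1,428 billion

Spending multiplier = 1/(1 − MPC) = 1/(1 − 0.54) = 1/0.46 ≈ 2.174.
ΔY = k × ΔG = (+$657 billion) / 0.46 ≈ +$1,428 billion.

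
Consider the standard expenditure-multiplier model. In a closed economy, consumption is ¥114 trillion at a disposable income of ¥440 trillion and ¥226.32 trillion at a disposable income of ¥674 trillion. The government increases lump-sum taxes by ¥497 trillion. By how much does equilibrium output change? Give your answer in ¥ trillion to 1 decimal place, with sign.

−¥458.8 trillion

MPC = ΔC/ΔYd = (226.32 − 114)/(674 − 440) = 112.32/234 = 0.48.
A lump-sum tax change of +¥497 trillion shifts disposable income by −¥497 trillion; first-round consumption changes by −c × ΔT = −0.48 × (+¥497 trillion) = −¥238.56 trillion.
Expenditure multiplier = 1/(1 − MPC) = 1/(1 − 0.48) = 1/0.52 ≈ 1.923.
The tax multiplier is −c × k ≈ −0.923, so ΔY = k × (−c·ΔT) = (−¥238.56 trillion) / 0.52 ≈ −¥458.8 trillion.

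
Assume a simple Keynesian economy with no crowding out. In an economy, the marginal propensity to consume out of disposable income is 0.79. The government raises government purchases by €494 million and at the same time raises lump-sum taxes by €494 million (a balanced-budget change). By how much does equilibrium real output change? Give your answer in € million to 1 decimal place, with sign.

+€494.0 million

Expenditure multiplier = 1/(1 − MPC) = 1/(1 − 0.79) = 1/0.21 ≈ 4.762.
ΔG contributes k·ΔG = (+€494 million) / 0.21 ≈ +€2,352.4 million.
ΔT of +€494 million changes first-round spending by −c·ΔT = −€390.26 million, contributing k·(−c·ΔT) = (−€390.26 million) / 0.21 ≈ −€1,858.4 million.
With ΔG = ΔT and no other leakages, the balanced-budget multiplier is 1, so ΔY = ΔG = +€494 million.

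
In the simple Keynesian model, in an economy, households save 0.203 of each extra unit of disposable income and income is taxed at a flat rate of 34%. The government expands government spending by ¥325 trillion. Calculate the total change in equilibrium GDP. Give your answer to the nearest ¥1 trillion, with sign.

+¥686 trillion

MPC = 1 − MPS = 1 − 0.203 = 0.797.
Spending multiplier = 1/(1 − c(1−t)) = 1/(1 − 0.797×0.66) = 1/0.47398 ≈ 2.11.
ΔY = k × ΔG = (+¥325 trillion) / 0.47398 ≈ +¥686 trillion.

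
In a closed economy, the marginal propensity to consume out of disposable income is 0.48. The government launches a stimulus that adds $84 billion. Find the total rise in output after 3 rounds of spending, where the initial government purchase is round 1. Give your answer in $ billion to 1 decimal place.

Round 1 adds ΔG = $84 billion; each later round is MPC = 0.48 times the previous.
After 3 rounds: 84 + 40.32 + 19.3536 = ΔG·(1 − c^3)/(1 − c) = 84 × (1 − 0.110592)/0.52 ≈ $143.7 billion.

$143.7 billion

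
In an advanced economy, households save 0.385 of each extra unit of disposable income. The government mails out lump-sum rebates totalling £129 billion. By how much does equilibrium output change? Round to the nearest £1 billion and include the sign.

+£206 billion

MPC = 1 − MPS = 1 − 0.385 = 0.615.
A lump-sum tax change of −£129 billion shifts disposable income by +£129 billion; first-round consumption changes by −c × ΔT = −0.615 × (−£129 billion) = +£79.335 billion.
Expenditure multiplier = 1/(1 − MPC) = 1/(1 − 0.615) = 1/0.385 ≈ 2.597.
The tax multiplier is −c × k ≈ −1.597, so ΔY = k × (−c·ΔT) = (+£79.335 billion) / 0.385 ≈ +£206 billion.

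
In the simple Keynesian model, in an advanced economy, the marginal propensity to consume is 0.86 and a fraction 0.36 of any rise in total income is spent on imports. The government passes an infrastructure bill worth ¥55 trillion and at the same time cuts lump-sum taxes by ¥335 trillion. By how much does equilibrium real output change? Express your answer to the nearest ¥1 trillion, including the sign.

Expenditure multiplier = 1/(1 − c + m) = 1/(1 − 0.86 + 0.36) = 1/0.5 = 2.
ΔG contributes k·ΔG = (+¥55 trillion) / 0.5 = +¥110 trillion.
ΔT of −¥335 trillion changes first-round spending by −c·ΔT = +¥288.1 trillion, contributing k·(−c·ΔT) = (+¥288.1 trillion) / 0.5 = +¥576.2 trillion.
Net ΔY = k(ΔG − c·ΔT) = (+¥343.1 trillion) / 0.5 ≈ +¥686 trillion.

+¥686 trillion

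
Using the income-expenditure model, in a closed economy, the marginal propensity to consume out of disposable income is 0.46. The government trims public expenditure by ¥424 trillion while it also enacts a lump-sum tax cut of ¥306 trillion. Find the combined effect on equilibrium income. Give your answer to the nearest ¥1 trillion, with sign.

Expenditure multiplier = 1/(1 − MPC) = 1/(1 − 0.46) = 1/0.54 ≈ 1.852.
ΔG contributes k·ΔG = (−¥424 trillion) / 0.54 ≈ −¥785.2 trillion.
ΔT of −¥306 trillion changes first-round spending by −c·ΔT = +¥140.76 trillion, contributing k·(−c·ΔT) = (+¥140.76 trillion) / 0.54 ≈ +¥260.7 trillion.
Net ΔY = k(ΔG − c·ΔT) = (−¥283.24 trillion) / 0.54 ≈ −¥525 trillion.

−¥525 trillion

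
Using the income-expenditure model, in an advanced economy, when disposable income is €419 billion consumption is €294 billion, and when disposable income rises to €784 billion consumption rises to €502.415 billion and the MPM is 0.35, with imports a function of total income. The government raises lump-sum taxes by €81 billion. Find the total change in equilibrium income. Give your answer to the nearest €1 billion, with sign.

−€59 billion

MPC = ΔC/ΔYd = (502.415 − 294)/(784 − 419) = 208.415/365 = 0.571.
A lump-sum tax change of +€81 billion shifts disposable income by −€81 billion; first-round consumption changes by −c × ΔT = −0.571 × (+€81 billion) = −€46.251 billion.
Expenditure multiplier = 1/(1 − c + m) = 1/(1 − 0.571 + 0.35) = 1/0.779 ≈ 1.284.
The tax multiplier is −c × k ≈ −0.733, so ΔY = k × (−c·ΔT) = (−€46.251 billion) / 0.779 ≈ −€59 billion.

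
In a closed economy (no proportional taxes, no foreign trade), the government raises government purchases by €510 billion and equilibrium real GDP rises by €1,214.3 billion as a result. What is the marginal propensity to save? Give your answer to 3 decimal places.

0.420

Implied spending multiplier k = ΔY/ΔG = 1,214.3/510 ≈ 2.381.
Since k = 1/(1 − MPC), MPC = 1 − 1/k = 1 − ΔG/ΔY = 1 − 510/1,214.3 ≈ 0.580.
MPS = 1 − MPC = 0.420.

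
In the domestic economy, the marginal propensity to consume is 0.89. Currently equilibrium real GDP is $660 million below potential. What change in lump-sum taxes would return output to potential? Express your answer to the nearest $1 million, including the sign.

Spending multiplier = 1/(1 − MPC) = 1/(1 − 0.89) = 1/0.11 ≈ 9.091.
Tax multiplier = −c·k = −0.89/0.11 ≈ −8.091. Need ΔY = +$660 million, so ΔT = ΔY/(−c·k) = −(+$660 million) × 0.11 / 0.89 ≈ −$82 million.
The government should cut lump-sum taxes by $82 million.

−$82 million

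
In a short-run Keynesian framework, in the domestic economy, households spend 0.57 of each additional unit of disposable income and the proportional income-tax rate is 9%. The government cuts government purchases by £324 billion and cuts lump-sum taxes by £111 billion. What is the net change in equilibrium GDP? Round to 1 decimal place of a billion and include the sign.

Expenditure multiplier = 1/(1 − c(1−t)) = 1/(1 − 0.57×0.91) = 1/0.4813 ≈ 2.078.
ΔG contributes k·ΔG = (−£324 billion) / 0.4813 ≈ −£673.2 billion.
ΔT of −£111 billion changes first-round spending by −c·ΔT = +£63.27 billion, contributing k·(−c·ΔT) = (+£63.27 billion) / 0.4813 ≈ +£131.5 billion.
Net ΔY = k(ΔG − c·ΔT) = (−£260.73 billion) / 0.4813 ≈ −£541.7 billion.

−£541.7 billion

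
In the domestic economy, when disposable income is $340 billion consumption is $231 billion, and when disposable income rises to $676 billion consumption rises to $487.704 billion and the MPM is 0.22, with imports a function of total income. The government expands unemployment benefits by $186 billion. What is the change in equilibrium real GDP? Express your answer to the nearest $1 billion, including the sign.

+$312 billion

MPC = ΔC/ΔYd = (487.704 − 231)/(676 − 340) = 256.704/336 = 0.764.
The transfer change shifts disposable income by +$186 billion, so first-round consumption changes by c·ΔTR = 0.764 × (+$186 billion) = +$142.104 billion.
Expenditure multiplier = 1/(1 − c + m) = 1/(1 − 0.764 + 0.22) = 1/0.456 ≈ 2.193.
The transfer multiplier is c × k ≈ 1.675, so ΔY = k × (c·ΔTR) = (+$142.104 billion) / 0.456 ≈ +$312 billion.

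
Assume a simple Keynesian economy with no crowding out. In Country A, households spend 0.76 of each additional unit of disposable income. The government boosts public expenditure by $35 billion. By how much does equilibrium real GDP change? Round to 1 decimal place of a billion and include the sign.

+$145.8 billion

Expenditure multiplier = 1/(1 − MPC) = 1/(1 − 0.76) = 1/0.24 ≈ 4.167.
ΔY = k × ΔG = (+$35 billion) / 0.24 ≈ +$145.8 billion.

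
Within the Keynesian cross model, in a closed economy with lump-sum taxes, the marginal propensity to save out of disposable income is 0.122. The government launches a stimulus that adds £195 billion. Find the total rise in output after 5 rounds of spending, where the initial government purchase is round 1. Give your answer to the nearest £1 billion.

MPC = 1 − MPS = 1 − 0.122 = 0.878.
Round 1 adds ΔG = £195 billion; each later round is MPC = 0.878 times the previous.
After 5 rounds: 195 + 171.21 + 150.32238 + 131.98304964 + 115.88111758392 = ΔG·(1 − c^5)/(1 − c) = 195 × (1 − 0.521762160198368)/0.122 ≈ £764 billion.

£764 billion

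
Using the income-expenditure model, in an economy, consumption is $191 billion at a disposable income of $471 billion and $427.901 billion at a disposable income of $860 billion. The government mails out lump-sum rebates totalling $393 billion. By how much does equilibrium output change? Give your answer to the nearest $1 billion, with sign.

MPC = ΔC/ΔYd = (427.901 − 191)/(860 − 471) = 236.901/389 = 0.609.
A lump-sum tax change of −$393 billion shifts disposable income by +$393 billion; first-round consumption changes by −c × ΔT = −0.609 × (−$393 billion) = +$239.337 billion.
Expenditure multiplier = 1/(1 − MPC) = 1/(1 − 0.609) = 1/0.391 ≈ 2.558.
The tax multiplier is −c × k ≈ −1.558, so ΔY = k × (−c·ΔT) = (+$239.337 billion) / 0.391 ≈ +$612 billion.

+$612 billion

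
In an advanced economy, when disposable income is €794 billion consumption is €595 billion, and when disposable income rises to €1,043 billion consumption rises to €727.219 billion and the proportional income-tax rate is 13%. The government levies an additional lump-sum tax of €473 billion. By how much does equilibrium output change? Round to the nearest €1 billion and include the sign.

MPC = ΔC/ΔYd = (727.219 − 595)/(1,043 − 794) = 132.219/249 = 0.531.
A lump-sum tax change of +€473 billion shifts disposable income by −€473 billion; first-round consumption changes by −c × ΔT = −0.531 × (+€473 billion) = −€251.163 billion.
Expenditure multiplier = 1/(1 − c(1−t)) = 1/(1 − 0.531×0.87) = 1/0.53803 ≈ 1.859.
The tax multiplier is −c × k ≈ −0.987, so ΔY = k × (−c·ΔT) = (−€251.163 billion) / 0.53803 ≈ −€467 billion.

−€467 billion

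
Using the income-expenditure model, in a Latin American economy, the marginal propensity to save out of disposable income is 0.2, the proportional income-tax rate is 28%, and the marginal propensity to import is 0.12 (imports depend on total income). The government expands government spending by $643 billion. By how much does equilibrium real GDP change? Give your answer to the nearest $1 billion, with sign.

MPC = 1 − MPS = 1 − 0.2 = 0.8.
Expenditure multiplier = 1/(1 − c(1−t) + m) = 1/(1 − 0.8×0.72 + 0.12) = 1/0.544 ≈ 1.838.
ΔY = k × ΔG = (+$643 billion) / 0.544 ≈ +$1,182 billion.

+$1,182 billion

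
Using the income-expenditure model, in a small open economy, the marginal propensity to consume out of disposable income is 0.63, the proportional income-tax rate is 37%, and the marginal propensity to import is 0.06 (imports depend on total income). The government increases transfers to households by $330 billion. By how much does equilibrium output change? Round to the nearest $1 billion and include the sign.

+$314 billion

The transfer change shifts disposable income by +$330 billion, so first-round consumption changes by c·ΔTR = 0.63 × (+$330 billion) = +$207.9 billion.
Expenditure multiplier = 1/(1 − c(1−t) + m) = 1/(1 − 0.63×0.63 + 0.06) = 1/0.6631 ≈ 1.508.
The transfer multiplier is c × k ≈ 0.95, so ΔY = k × (c·ΔTR) = (+$207.9 billion) / 0.6631 ≈ +$314 billion.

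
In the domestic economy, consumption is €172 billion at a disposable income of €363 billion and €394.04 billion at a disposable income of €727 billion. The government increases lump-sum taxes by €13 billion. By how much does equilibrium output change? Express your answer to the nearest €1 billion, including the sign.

MPC = ΔC/ΔYd = (394.04 − 172)/(727 − 363) = 222.04/364 = 0.61.
A lump-sum tax change of +€13 billion shifts disposable income by −€13 billion; first-round consumption changes by −c × ΔT = −0.61 × (+€13 billion) = −€7.93 billion.
Expenditure multiplier = 1/(1 − MPC) = 1/(1 − 0.61) = 1/0.39 ≈ 2.564.
The tax multiplier is −c × k ≈ −1.564, so ΔY = k × (−c·ΔT) = (−€7.93 billion) / 0.39 ≈ −€20 billion.

−€20 billion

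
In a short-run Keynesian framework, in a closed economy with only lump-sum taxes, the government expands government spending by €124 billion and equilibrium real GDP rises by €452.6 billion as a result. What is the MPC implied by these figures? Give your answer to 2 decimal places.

Implied spending multiplier k = ΔY/ΔG = 452.6/124 = 3.65.
Since k = 1/(1 − MPC), MPC = 1 − 1/k = 1 − ΔG/ΔY = 1 − 124/452.6 ≈ 0.73.

0.73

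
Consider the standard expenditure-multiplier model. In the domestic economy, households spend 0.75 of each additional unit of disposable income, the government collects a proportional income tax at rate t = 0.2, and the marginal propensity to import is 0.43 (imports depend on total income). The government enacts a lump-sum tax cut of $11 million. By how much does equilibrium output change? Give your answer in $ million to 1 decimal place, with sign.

A lump-sum tax change of −$11 million shifts disposable income by +$11 million; first-round consumption changes by −c × ΔT = −0.75 × (−$11 million) = +$8.25 million.
Expenditure multiplier = 1/(1 − c(1−t) + m) = 1/(1 − 0.75×0.8 + 0.43) = 1/0.83 ≈ 1.205.
The tax multiplier is −c × k ≈ −0.904, so ΔY = k × (−c·ΔT) = (+$8.25 million) / 0.83 ≈ +$9.9 million.

+$9.9 million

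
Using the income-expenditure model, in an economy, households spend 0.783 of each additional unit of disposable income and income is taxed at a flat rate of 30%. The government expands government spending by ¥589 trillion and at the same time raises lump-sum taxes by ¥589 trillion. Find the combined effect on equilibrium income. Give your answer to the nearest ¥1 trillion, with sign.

Expenditure multiplier = 1/(1 − c(1−t)) = 1/(1 − 0.783×0.7) = 1/0.4519 ≈ 2.213.
ΔG contributes k·ΔG = (+¥589 trillion) / 0.4519 ≈ +¥1,303.4 trillion.
ΔT of +¥589 trillion changes first-round spending by −c·ΔT = −¥461.187 trillion, contributing k·(−c·ΔT) = (−¥461.187 trillion) / 0.4519 ≈ −¥1,020.6 trillion.
Net ΔY = k(ΔG − c·ΔT) = (+¥127.813 trillion) / 0.4519 ≈ +¥283 trillion.

+¥283 trillion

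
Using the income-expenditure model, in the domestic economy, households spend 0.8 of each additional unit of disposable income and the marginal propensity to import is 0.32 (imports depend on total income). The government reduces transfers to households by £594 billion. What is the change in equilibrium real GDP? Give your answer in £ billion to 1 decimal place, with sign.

The transfer change shifts disposable income by −£594 billion, so first-round consumption changes by c·ΔTR = 0.8 × (−£594 billion) = −£475.2 billion.
Expenditure multiplier = 1/(1 − c + m) = 1/(1 − 0.8 + 0.32) = 1/0.52 ≈ 1.923.
The transfer multiplier is c × k ≈ 1.538, so ΔY = k × (c·ΔTR) = (−£475.2 billion) / 0.52 ≈ −£913.8 billion.

−£913.8 billion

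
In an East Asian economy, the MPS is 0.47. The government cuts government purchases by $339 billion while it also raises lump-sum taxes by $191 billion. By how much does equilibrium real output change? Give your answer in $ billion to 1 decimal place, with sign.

−$936.7 billion

MPC = 1 − MPS = 1 − 0.47 = 0.53.
Expenditure multiplier = 1/(1 − MPC) = 1/(1 − 0.53) = 1/0.47 ≈ 2.128.
ΔG contributes k·ΔG = (−$339 billion) / 0.47 ≈ −$721.3 billion.
ΔT of +$191 billion changes first-round spending by −c·ΔT = −$101.23 billion, contributing k·(−c·ΔT) = (−$101.23 billion) / 0.47 ≈ −$215.4 billion.
Net ΔY = k(ΔG − c·ΔT) = (−$440.23 billion) / 0.47 ≈ −$936.7 billion.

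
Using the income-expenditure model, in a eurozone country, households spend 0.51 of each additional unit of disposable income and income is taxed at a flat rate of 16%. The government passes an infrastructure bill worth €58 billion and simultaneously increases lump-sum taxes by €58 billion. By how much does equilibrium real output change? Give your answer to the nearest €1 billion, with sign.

Expenditure multiplier = 1/(1 − c(1−t)) = 1/(1 − 0.51×0.84) = 1/0.5716 ≈ 1.749.
ΔG contributes k·ΔG = (+€58 billion) / 0.5716 ≈ +€101.5 billion.
ΔT of +€58 billion changes first-round spending by −c·ΔT = −€29.58 billion, contributing k·(−c·ΔT) = (−€29.58 billion) / 0.5716 ≈ −€51.7 billion.
Net ΔY = k(ΔG − c·ΔT) = (+€28.42 billion) / 0.5716 ≈ +€50 billion.

+€50 billion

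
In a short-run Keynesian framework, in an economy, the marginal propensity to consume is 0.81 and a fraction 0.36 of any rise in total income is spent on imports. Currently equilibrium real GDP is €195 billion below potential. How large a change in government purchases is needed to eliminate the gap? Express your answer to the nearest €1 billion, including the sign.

Spending multiplier = 1/(1 − c + m) = 1/(1 − 0.81 + 0.36) = 1/0.55 ≈ 1.818.
Need ΔY = +€195 billion, so ΔG = ΔY/k = (+€195 billion) × 0.55 ≈ +€107 billion.
The government should increase government purchases by €107 billion.

+€107 billion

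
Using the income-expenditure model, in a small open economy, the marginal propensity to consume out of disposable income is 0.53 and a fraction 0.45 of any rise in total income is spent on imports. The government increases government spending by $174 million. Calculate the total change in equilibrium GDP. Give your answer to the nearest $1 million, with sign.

+$189 million

Government-spending multiplier = 1/(1 − c + m) = 1/(1 − 0.53 + 0.45) = 1/0.92 ≈ 1.087.
ΔY = k × ΔG = (+$174 million) / 0.92 ≈ +$189 million.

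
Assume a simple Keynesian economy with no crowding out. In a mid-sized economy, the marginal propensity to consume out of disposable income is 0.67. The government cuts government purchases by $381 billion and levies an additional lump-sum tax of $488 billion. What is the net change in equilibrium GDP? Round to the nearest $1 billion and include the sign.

Expenditure multiplier = 1/(1 − MPC) = 1/(1 − 0.67) = 1/0.33 ≈ 3.03.
ΔG contributes k·ΔG = (−$381 billion) / 0.33 ≈ −$1,154.5 billion.
ΔT of +$488 billion changes first-round spending by −c·ΔT = −$326.96 billion, contributing k·(−c·ΔT) = (−$326.96 billion) / 0.33 ≈ −$990.8 billion.
Net ΔY = k(ΔG − c·ΔT) = (−$707.96 billion) / 0.33 ≈ −$2,145 billion.

−$2,145 billion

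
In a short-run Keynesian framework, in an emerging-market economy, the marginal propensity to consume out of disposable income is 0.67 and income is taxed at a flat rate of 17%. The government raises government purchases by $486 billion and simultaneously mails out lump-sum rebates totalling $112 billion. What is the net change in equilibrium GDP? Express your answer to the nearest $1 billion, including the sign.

+$1,264 billion

Expenditure multiplier = 1/(1 − c(1−t)) = 1/(1 − 0.67×0.83) = 1/0.4439 ≈ 2.253.
ΔG contributes k·ΔG = (+$486 billion) / 0.4439 ≈ +$1,094.8 billion.
ΔT of −$112 billion changes first-round spending by −c·ΔT = +$75.04 billion, contributing k·(−c·ΔT) = (+$75.04 billion) / 0.4439 ≈ +$169 billion.
Net ΔY = k(ΔG − c·ΔT) = (+$561.04 billion) / 0.4439 ≈ +$1,264 billion.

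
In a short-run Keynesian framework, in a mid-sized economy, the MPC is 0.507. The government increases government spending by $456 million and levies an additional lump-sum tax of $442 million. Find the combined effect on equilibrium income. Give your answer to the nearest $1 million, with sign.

Expenditure multiplier = 1/(1 − MPC) = 1/(1 − 0.507) = 1/0.493 ≈ 2.028.
ΔG contributes k·ΔG = (+$456 million) / 0.493 ≈ +$924.9 million.
ΔT of +$442 million changes first-round spending by −c·ΔT = −$224.094 million, contributing k·(−c·ΔT) = (−$224.094 million) / 0.493 ≈ −$454.6 million.
Net ΔY = k(ΔG − c·ΔT) = (+$231.906 million) / 0.493 ≈ +$470 million.

+$470 million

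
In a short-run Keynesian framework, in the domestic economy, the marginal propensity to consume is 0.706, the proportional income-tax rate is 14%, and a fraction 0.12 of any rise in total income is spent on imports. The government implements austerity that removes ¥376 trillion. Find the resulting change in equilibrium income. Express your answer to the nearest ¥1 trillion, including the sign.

Spending multiplier = 1/(1 − c(1−t) + m) = 1/(1 − 0.706×0.86 + 0.12) = 1/0.51284 ≈ 1.95.
ΔY = k × ΔG = (−¥376 trillion) / 0.51284 ≈ −¥733 trillion.

−¥733 trillion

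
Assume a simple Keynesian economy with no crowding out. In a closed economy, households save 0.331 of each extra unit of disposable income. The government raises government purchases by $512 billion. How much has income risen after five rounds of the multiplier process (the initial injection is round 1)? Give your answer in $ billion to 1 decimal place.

$1,339.5 billion

MPC = 1 − MPS = 1 − 0.331 = 0.669.
Round 1 adds ΔG = $512 billion; each later round is MPC = 0.669 times the previous.
After 5 rounds: 512 + 342.528 + 229.151232 + 153.302174208 + 102.559154545152 = ΔG·(1 − c^5)/(1 − c) = 512 × (1 − 0.134007957794349)/0.331 ≈ $1,339.5 billion.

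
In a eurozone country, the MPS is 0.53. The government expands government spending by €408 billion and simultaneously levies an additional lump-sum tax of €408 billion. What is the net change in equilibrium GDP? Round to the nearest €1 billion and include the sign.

MPC = 1 − MPS = 1 − 0.53 = 0.47.
Expenditure multiplier = 1/(1 − MPC) = 1/(1 − 0.47) = 1/0.53 ≈ 1.887.
ΔG contributes k·ΔG = (+€408 billion) / 0.53 ≈ +€769.8 billion.
ΔT of +€408 billion changes first-round spending by −c·ΔT = −€191.76 billion, contributing k·(−c·ΔT) = (−€191.76 billion) / 0.53 ≈ −€361.8 billion.
With ΔG = ΔT and no other leakages, the balanced-budget multiplier is 1, so ΔY = ΔG = +€408 billion.

+€408 billion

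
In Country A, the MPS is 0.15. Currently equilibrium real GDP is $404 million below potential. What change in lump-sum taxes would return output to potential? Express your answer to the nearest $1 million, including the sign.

−$71 million

MPC = 1 − MPS = 1 − 0.15 = 0.85.
Spending multiplier = 1/(1 − MPC) = 1/(1 − 0.85) = 1/0.15 ≈ 6.667.
Tax multiplier = −c·k = −0.85/0.15 ≈ −5.667. Need ΔY = +$404 million, so ΔT = ΔY/(−c·k) = −(+$404 million) × 0.15 / 0.85 ≈ −$71 million.
The government should cut lump-sum taxes by $71 million.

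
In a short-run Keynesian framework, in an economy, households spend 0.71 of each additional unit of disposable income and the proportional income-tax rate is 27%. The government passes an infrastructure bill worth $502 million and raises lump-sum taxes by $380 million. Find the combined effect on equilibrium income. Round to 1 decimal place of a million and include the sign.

Expenditure multiplier = 1/(1 − c(1−t)) = 1/(1 − 0.71×0.73) = 1/0.4817 ≈ 2.076.
ΔG contributes k·ΔG = (+$502 million) / 0.4817 ≈ +$1,042.1 million.
ΔT of +$380 million changes first-round spending by −c·ΔT = −$269.8 million, contributing k·(−c·ΔT) = (−$269.8 million) / 0.4817 ≈ −$560.1 million.
Net ΔY = k(ΔG − c·ΔT) = (+$232.2 million) / 0.4817 ≈ +$482 million.

+$482.0 million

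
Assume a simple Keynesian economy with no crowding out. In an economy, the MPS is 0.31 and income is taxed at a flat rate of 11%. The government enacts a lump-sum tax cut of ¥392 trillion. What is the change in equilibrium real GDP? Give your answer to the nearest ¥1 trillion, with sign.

MPC = 1 − MPS = 1 − 0.31 = 0.69.
A lump-sum tax change of −¥392 trillion shifts disposable income by +¥392 trillion; first-round consumption changes by −c × ΔT = −0.69 × (−¥392 trillion) = +¥270.48 trillion.
Expenditure multiplier = 1/(1 − c(1−t)) = 1/(1 − 0.69×0.89) = 1/0.3859 ≈ 2.591.
The tax multiplier is −c × k ≈ −1.788, so ΔY = k × (−c·ΔT) = (+¥270.48 trillion) / 0.3859 ≈ +¥701 trillion.

+¥701 trillion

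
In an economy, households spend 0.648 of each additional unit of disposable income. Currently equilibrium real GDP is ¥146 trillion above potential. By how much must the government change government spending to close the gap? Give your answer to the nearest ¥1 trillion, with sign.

−¥51 trillion

Spending multiplier = 1/(1 − MPC) = 1/(1 − 0.648) = 1/0.352 ≈ 2.841.
Need ΔY = −¥146 trillion, so ΔG = ΔY/k = (−¥146 trillion) × 0.352 ≈ −¥51 trillion.
The government should cut government spending by ¥51 trillion.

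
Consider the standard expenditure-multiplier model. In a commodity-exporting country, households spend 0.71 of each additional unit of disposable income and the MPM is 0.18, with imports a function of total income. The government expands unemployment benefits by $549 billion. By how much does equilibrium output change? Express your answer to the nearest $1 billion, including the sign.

The transfer change shifts disposable income by +$549 billion, so first-round consumption changes by c·ΔTR = 0.71 × (+$549 billion) = +$389.79 billion.
Expenditure multiplier = 1/(1 − c + m) = 1/(1 − 0.71 + 0.18) = 1/0.47 ≈ 2.128.
The transfer multiplier is c × k ≈ 1.511, so ΔY = k × (c·ΔTR) = (+$389.79 billion) / 0.47 ≈ +$829 billion.

+$829 billion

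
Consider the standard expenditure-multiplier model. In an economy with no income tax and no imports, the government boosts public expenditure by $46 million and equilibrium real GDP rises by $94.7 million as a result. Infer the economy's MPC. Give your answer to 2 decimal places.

0.51

Implied spending multiplier k = ΔY/ΔG = 94.7/46 ≈ 2.0587.
Since k = 1/(1 − MPC), MPC = 1 − 1/k = 1 − ΔG/ΔY = 1 − 46/94.7 ≈ 0.51.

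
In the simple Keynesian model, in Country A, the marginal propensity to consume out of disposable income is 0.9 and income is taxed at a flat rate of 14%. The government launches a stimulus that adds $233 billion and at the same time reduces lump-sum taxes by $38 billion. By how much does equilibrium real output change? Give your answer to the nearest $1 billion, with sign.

+$1,182 billion

Expenditure multiplier = 1/(1 − c(1−t)) = 1/(1 − 0.9×0.86) = 1/0.226 ≈ 4.425.
ΔG contributes k·ΔG = (+$233 billion) / 0.226 ≈ +$1,031 billion.
ΔT of −$38 billion changes first-round spending by −c·ΔT = +$34.2 billion, contributing k·(−c·ΔT) = (+$34.2 billion) / 0.226 ≈ +$151.3 billion.
Net ΔY = k(ΔG − c·ΔT) = (+$267.2 billion) / 0.226 ≈ +$1,182 billion.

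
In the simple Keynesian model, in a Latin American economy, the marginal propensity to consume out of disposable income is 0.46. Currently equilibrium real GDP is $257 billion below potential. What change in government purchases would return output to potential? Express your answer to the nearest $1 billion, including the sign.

+$139 billion

Spending multiplier = 1/(1 − MPC) = 1/(1 − 0.46) = 1/0.54 ≈ 1.852.
Need ΔY = +$257 billion, so ΔG = ΔY/k = (+$257 billion) × 0.54 ≈ +$139 billion.
The government should increase government purchases by $139 billion.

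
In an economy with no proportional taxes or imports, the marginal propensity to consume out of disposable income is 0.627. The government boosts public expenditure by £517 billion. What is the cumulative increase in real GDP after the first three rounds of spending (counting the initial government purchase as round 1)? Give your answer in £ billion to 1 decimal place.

£1,044.4 billion

Round 1 adds ΔG = £517 billion; each later round is MPC = 0.627 times the previous.
After 3 rounds: 517 + 324.159 + 203.247693 = ΔG·(1 − c^3)/(1 − c) = 517 × (1 − 0.246491883)/0.373 ≈ £1,044.4 billion.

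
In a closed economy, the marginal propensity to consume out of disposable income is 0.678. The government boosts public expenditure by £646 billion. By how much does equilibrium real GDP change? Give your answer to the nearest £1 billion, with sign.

+£2,006 billion

Government-spending multiplier = 1/(1 − MPC) = 1/(1 − 0.678) = 1/0.322 ≈ 3.106.
ΔY = k × ΔG = (+£646 billion) / 0.322 ≈ +£2,006 billion.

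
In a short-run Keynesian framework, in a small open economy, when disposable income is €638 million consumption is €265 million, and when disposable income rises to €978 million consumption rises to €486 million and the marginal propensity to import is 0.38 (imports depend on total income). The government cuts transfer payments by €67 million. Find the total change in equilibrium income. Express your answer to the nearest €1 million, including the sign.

−€60 million

MPC = ΔC/ΔYd = (486 − 265)/(978 − 638) = 221/340 = 0.65.
The transfer change shifts disposable income by −€67 million, so first-round consumption changes by c·ΔTR = 0.65 × (−€67 million) = −€43.55 million.
Expenditure multiplier = 1/(1 − c + m) = 1/(1 − 0.65 + 0.38) = 1/0.73 ≈ 1.37.
The transfer multiplier is c × k ≈ 0.89, so ΔY = k × (c·ΔTR) = (−€43.55 million) / 0.73 ≈ −€60 million.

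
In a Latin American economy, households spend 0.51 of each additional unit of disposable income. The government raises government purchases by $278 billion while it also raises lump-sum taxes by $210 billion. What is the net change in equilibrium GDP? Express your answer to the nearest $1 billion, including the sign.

Expenditure multiplier = 1/(1 − MPC) = 1/(1 − 0.51) = 1/0.49 ≈ 2.041.
ΔG contributes k·ΔG = (+$278 billion) / 0.49 ≈ +$567.3 billion.
ΔT of +$210 billion changes first-round spending by −c·ΔT = −$107.1 billion, contributing k·(−c·ΔT) = (−$107.1 billion) / 0.49 ≈ −$218.6 billion.
Net ΔY = k(ΔG − c·ΔT) = (+$170.9 billion) / 0.49 ≈ +$349 billion.

+$349 billion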